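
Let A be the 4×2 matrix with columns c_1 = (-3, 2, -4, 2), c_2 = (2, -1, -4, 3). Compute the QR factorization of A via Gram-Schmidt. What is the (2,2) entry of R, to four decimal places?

q_1 = c_1/‖c_1‖ = (-3, 2, -4, 2)/5.7446 = (-0.5222, 0.3482, -0.6963, 0.3482).
r_{12} = q_1·c_2 = 2.4371.
u_2 = c_2 − 2.4371·q_1 = (3.2727, -1.8485, -2.3030, 2.1515).
r_{22} = ‖u_2‖ = 4.9052.

r_{22} = 4.9052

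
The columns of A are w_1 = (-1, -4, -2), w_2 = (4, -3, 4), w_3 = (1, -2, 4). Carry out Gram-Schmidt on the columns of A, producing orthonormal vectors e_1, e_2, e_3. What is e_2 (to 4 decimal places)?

e_2 = (0.6247, -0.4685, 0.6247)

e_1 = w_1/‖w_1‖ = (-1, -4, -2)/4.5826 = (-0.2182, -0.8729, -0.4364).
r_{12} = e_1·w_2 = 0.0000.
u_2 = w_2 + 0.0000·e_1 = (4.0000, -3.0000, 4.0000).
‖u_2‖ = 6.4031, so e_2 = (0.6247, -0.4685, 0.6247).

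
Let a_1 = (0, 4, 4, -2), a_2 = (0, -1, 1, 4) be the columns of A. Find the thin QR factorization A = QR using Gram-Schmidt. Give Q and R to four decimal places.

Q = [[0.0000, 0.0000], [0.6667, -0.0276], [0.6667, 0.4690], [-0.3333, 0.8828]], R = [[6.0000, -1.3333], [0.0000, 4.0277]]

e_1 = a_1/‖a_1‖ = (0, 4, 4, -2)/6.0000 = (0.0000, 0.6667, 0.6667, -0.3333).
r_{12} = e_1·a_2 = -1.3333.
u_2 = a_2 + 1.3333·e_1 = (0.0000, -0.1111, 1.8889, 3.5556).
‖u_2‖ = 4.0277, so e_2 = (0.0000, -0.0276, 0.4690, 0.8828).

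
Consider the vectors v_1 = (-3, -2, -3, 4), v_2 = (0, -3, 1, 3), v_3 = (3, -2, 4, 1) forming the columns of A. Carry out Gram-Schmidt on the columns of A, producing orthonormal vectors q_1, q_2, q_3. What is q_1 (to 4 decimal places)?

q_1 = (-0.4867, -0.3244, -0.4867, 0.6489)

q_1 = v_1/‖v_1‖ = (-3, -2, -3, 4)/6.1644 = (-0.4867, -0.3244, -0.4867, 0.6489).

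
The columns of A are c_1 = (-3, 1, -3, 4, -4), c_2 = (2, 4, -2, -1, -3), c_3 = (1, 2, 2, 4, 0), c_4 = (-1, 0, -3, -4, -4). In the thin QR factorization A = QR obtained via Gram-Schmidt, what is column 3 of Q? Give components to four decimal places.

c_1 = (-3, 1, -3, 4, -4); ‖c_1‖ = 7.1414, so e_1 = (-0.4201, 0.1400, -0.4201, 0.5601, -0.5601).
e_1·c_2 = (-0.4201)·2 + 0.1400·4 + (-0.4201)·(-2) + 0.5601·(-1) + (-0.5601)·(-3) = 1.6803.
u_2 = c_2 − 1.6803·e_1 = (2.7059, 3.7647, -1.2941, -1.9412, -2.0588).
‖u_2‖ = 5.5836, so e_2 = (0.4846, 0.6742, -0.2318, -0.3477, -0.3687).
e_1·c_3 = (-0.4201)·1 + 0.1400·2 + (-0.4201)·2 + 0.5601·4 + (-0.5601)·0 = 1.2603; e_2·c_3 = 0.4846·1 + 0.6742·2 + (-0.2318)·2 + (-0.3477)·4 + (-0.3687)·0 = -0.0211.
u_3 = c_3 − 1.2603·e_1 + 0.0211·e_2 = (1.5396, 1.8377, 2.5245, 3.2868, 0.6981).
‖u_3‖ = 4.8385, so e_3 = (0.3182, 0.3798, 0.5218, 0.6793, 0.1443).

e_3 = (0.3182, 0.3798, 0.5218, 0.6793, 0.1443)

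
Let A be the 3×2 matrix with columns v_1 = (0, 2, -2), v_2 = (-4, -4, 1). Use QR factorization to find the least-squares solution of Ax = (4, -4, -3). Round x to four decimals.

x = (-0.5854, -0.2683)

e_1 = v_1/‖v_1‖ = (0, 2, -2)/2.8284 = (0.0000, 0.7071, -0.7071).
r_{12} = e_1·v_2 = -3.5355.
u_2 = v_2 + 3.5355·e_1 = (-4.0000, -1.5000, -1.5000).
‖u_2‖ = 4.5277, so e_2 = (-0.8835, -0.3313, -0.3313).
Qᵀb = (-0.7071, -1.2147).
Back-substitute: x_2 = -1.2147/4.5277 = -0.2683.
x_1 = (-0.7071 + 3.5355·(-0.2683))/2.8284 = -0.5854.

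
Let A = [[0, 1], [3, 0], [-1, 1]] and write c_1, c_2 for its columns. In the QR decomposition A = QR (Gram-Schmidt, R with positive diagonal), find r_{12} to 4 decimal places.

e_1 = c_1/‖c_1‖ = (0, 3, -1)/3.1623 = (0.0000, 0.9487, -0.3162).
r_{12} = e_1·c_2 = -0.3162.

r_{12} = -0.3162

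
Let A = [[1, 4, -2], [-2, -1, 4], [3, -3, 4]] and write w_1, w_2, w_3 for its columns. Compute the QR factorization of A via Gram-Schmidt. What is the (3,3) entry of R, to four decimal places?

w_1 = (1, -2, 3); ‖w_1‖ = 3.7417, so q_1 = (0.2673, -0.5345, 0.8018).
q_1·w_2 = 0.2673·4 + (-0.5345)·(-1) + 0.8018·(-3) = -0.8018.
u_2 = w_2 + 0.8018·q_1 = (4.2143, -1.4286, -2.3571).
‖u_2‖ = 5.0356, so q_2 = (0.8369, -0.2837, -0.4681).
q_1·w_3 = 0.2673·(-2) + (-0.5345)·4 + 0.8018·4 = 0.5345; q_2·w_3 = 0.8369·(-2) + (-0.2837)·4 + (-0.4681)·4 = -4.6810.
u_3 = w_3 − 0.5345·q_1 + 4.6810·q_2 = (1.7746, 2.9577, 1.3803).
r_{33} = ‖u_3‖ = 3.7152.

r_{33} = 3.7152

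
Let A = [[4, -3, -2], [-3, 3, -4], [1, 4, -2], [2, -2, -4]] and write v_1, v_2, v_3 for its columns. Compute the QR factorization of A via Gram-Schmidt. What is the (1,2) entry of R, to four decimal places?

e_1 = v_1/‖v_1‖ = (4, -3, 1, 2)/5.4772 = (0.7303, -0.5477, 0.1826, 0.3651).
r_{12} = e_1·v_2 = -3.8341.

r_{12} = -3.8341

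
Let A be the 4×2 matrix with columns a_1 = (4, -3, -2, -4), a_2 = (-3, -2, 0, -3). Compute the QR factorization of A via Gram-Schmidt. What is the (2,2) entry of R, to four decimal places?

a_1 = (4, -3, -2, -4); ‖a_1‖ = 6.7082, so e_1 = (0.5963, -0.4472, -0.2981, -0.5963).
e_1·a_2 = 0.5963·(-3) + (-0.4472)·(-2) + (-0.2981)·0 + (-0.5963)·(-3) = 0.8944.
u_2 = a_2 − 0.8944·e_1 = (-3.5333, -1.6000, 0.2667, -2.4667).
r_{22} = ‖u_2‖ = 4.6043.

r_{22} = 4.6043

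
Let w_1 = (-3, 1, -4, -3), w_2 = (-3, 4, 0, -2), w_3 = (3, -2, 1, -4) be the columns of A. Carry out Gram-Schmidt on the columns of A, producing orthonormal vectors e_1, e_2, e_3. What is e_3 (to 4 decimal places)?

w_1 = (-3, 1, -4, -3); ‖w_1‖ = 5.9161, so e_1 = (-0.5071, 0.1690, -0.6761, -0.5071).
e_1·w_2 = (-0.5071)·(-3) + 0.1690·4 + (-0.6761)·0 + (-0.5071)·(-2) = 3.2116.
u_2 = w_2 − 3.2116·e_1 = (-1.3714, 3.4571, 2.1714, -0.3714).
‖u_2‖ = 4.3227, so e_2 = (-0.3173, 0.7998, 0.5023, -0.0859).
e_1·w_3 = (-0.5071)·3 + 0.1690·(-2) + (-0.6761)·1 + (-0.5071)·(-4) = -0.5071; e_2·w_3 = (-0.3173)·3 + 0.7998·(-2) + 0.5023·1 + (-0.0859)·(-4) = -1.7053.
u_3 = w_3 + 0.5071·e_1 + 1.7053·e_2 = (2.2018, -0.5505, 1.5138, -4.4037).
‖u_3‖ = 5.1802, so e_3 = (0.4250, -0.1063, 0.2922, -0.8501).

e_3 = (0.4250, -0.1063, 0.2922, -0.8501)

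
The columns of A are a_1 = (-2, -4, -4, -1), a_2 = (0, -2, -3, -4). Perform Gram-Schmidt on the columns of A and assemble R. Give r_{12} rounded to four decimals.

r_{12} = 3.9456

e_1 = a_1/‖a_1‖ = (-2, -4, -4, -1)/6.0828 = (-0.3288, -0.6576, -0.6576, -0.1644).
r_{12} = e_1·a_2 = 3.9456.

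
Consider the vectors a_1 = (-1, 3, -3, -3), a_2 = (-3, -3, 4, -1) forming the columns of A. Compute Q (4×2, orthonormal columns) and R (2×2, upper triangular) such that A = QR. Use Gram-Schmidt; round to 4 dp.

a_1 = (-1, 3, -3, -3); ‖a_1‖ = 5.2915, so q_1 = (-0.1890, 0.5669, -0.5669, -0.5669).
q_1·a_2 = (-0.1890)·(-3) + 0.5669·(-3) + (-0.5669)·4 + (-0.5669)·(-1) = -2.8347.
u_2 = a_2 + 2.8347·q_1 = (-3.5357, -1.3929, 2.3929, -2.6071).
‖u_2‖ = 5.1927, so q_2 = (-0.6809, -0.2682, 0.4608, -0.5021).

Q = [[-0.1890, -0.6809], [0.5669, -0.2682], [-0.5669, 0.4608], [-0.5669, -0.5021]], R = [[5.2915, -2.8347], [0.0000, 5.1927]]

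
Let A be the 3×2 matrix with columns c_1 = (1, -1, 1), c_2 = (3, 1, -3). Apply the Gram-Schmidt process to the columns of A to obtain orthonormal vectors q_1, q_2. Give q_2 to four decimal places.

c_1 = (1, -1, 1); ‖c_1‖ = 1.7321, so q_1 = (0.5774, -0.5774, 0.5774).
q_1·c_2 = 0.5774·3 + (-0.5774)·1 + 0.5774·(-3) = -0.5774.
u_2 = c_2 + 0.5774·q_1 = (3.3333, 0.6667, -2.6667).
‖u_2‖ = 4.3205, so q_2 = (0.7715, 0.1543, -0.6172).

q_2 = (0.7715, 0.1543, -0.6172)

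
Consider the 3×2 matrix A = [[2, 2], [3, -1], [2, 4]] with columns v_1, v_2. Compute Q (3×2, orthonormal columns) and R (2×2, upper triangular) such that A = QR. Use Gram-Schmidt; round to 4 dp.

Q = [[0.4851, 0.2336], [0.7276, -0.6424], [0.4851, 0.7299]], R = [[4.1231, 2.1828], [0.0000, 4.0293]]

q_1 = v_1/‖v_1‖ = (2, 3, 2)/4.1231 = (0.4851, 0.7276, 0.4851).
r_{12} = q_1·v_2 = 2.1828.
u_2 = v_2 − 2.1828·q_1 = (0.9412, -2.5882, 2.9412).
‖u_2‖ = 4.0293, so q_2 = (0.2336, -0.6424, 0.7299).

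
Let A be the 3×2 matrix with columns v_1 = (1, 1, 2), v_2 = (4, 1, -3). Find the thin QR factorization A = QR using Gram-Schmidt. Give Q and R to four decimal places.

Q = [[0.4082, 0.8198], [0.4082, 0.2295], [0.8165, -0.5247]], R = [[2.4495, -0.4082], [0.0000, 5.0827]]

e_1 = v_1/‖v_1‖ = (1, 1, 2)/2.4495 = (0.4082, 0.4082, 0.8165).
r_{12} = e_1·v_2 = -0.4082.
u_2 = v_2 + 0.4082·e_1 = (4.1667, 1.1667, -2.6667).
‖u_2‖ = 5.0827, so e_2 = (0.8198, 0.2295, -0.5247).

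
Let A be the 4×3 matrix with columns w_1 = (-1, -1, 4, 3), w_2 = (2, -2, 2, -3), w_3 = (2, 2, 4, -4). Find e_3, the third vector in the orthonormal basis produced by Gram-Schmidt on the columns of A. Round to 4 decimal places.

w_1 = (-1, -1, 4, 3); ‖w_1‖ = 5.1962, so e_1 = (-0.1925, -0.1925, 0.7698, 0.5774).
e_1·w_2 = (-0.1925)·2 + (-0.1925)·(-2) + 0.7698·2 + 0.5774·(-3) = -0.1925.
u_2 = w_2 + 0.1925·e_1 = (1.9630, -2.0370, 2.1481, -2.8889).
‖u_2‖ = 4.5785, so e_2 = (0.4287, -0.4449, 0.4692, -0.6310).
e_1·w_3 = (-0.1925)·2 + (-0.1925)·2 + 0.7698·4 + 0.5774·(-4) = 0.0000; e_2·w_3 = 0.4287·2 + (-0.4449)·2 + 0.4692·4 + (-0.6310)·(-4) = 4.3682.
u_3 = w_3 + 0.0000·e_1 − 4.3682·e_2 = (0.1272, 3.9435, 1.9505, -1.2438).
‖u_3‖ = 4.5737, so e_3 = (0.0278, 0.8622, 0.4265, -0.2719).

e_3 = (0.0278, 0.8622, 0.4265, -0.2719)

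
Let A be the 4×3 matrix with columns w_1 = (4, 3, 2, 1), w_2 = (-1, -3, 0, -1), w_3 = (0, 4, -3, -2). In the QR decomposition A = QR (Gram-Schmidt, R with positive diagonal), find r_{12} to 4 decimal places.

w_1 = (4, 3, 2, 1); ‖w_1‖ = 5.4772, so e_1 = (0.7303, 0.5477, 0.3651, 0.1826).
r_{12} = e_1·w_2 = -2.5560.

r_{12} = -2.5560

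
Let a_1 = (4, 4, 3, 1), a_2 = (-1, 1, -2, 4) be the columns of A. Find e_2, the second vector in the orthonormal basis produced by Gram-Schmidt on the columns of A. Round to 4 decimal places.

a_1 = (4, 4, 3, 1); ‖a_1‖ = 6.4807, so e_1 = (0.6172, 0.6172, 0.4629, 0.1543).
e_1·a_2 = 0.6172·(-1) + 0.6172·1 + 0.4629·(-2) + 0.1543·4 = -0.3086.
u_2 = a_2 + 0.3086·e_1 = (-0.8095, 1.1905, -1.8571, 4.0476).
‖u_2‖ = 4.6803, so e_2 = (-0.1730, 0.2544, -0.3968, 0.8648).

e_2 = (-0.1730, 0.2544, -0.3968, 0.8648)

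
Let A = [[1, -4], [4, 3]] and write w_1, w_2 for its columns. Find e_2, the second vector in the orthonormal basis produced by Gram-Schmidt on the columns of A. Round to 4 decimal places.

e_2 = (-0.9701, 0.2425)

w_1 = (1, 4); ‖w_1‖ = 4.1231, so e_1 = (0.2425, 0.9701).
e_1·w_2 = 0.2425·(-4) + 0.9701·3 = 1.9403.
u_2 = w_2 − 1.9403·e_1 = (-4.4706, 1.1176).
‖u_2‖ = 4.6082, so e_2 = (-0.9701, 0.2425).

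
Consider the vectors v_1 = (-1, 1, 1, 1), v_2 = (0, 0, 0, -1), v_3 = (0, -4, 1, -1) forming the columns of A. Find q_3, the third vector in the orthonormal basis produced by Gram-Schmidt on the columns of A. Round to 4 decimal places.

v_1 = (-1, 1, 1, 1); ‖v_1‖ = 2.0000, so q_1 = (-0.5000, 0.5000, 0.5000, 0.5000).
q_1·v_2 = (-0.5000)·0 + 0.5000·0 + 0.5000·0 + 0.5000·(-1) = -0.5000.
u_2 = v_2 + 0.5000·q_1 = (-0.2500, 0.2500, 0.2500, -0.7500).
‖u_2‖ = 0.8660, so q_2 = (-0.2887, 0.2887, 0.2887, -0.8660).
q_1·v_3 = (-0.5000)·0 + 0.5000·(-4) + 0.5000·1 + 0.5000·(-1) = -2.0000; q_2·v_3 = (-0.2887)·0 + 0.2887·(-4) + 0.2887·1 + (-0.8660)·(-1) = 0.0000.
u_3 = v_3 + 2.0000·q_1 + 0.0000·q_2 = (-1.0000, -3.0000, 2.0000, 0.0000).
‖u_3‖ = 3.7417, so q_3 = (-0.2673, -0.8018, 0.5345, 0.0000).

q_3 = (-0.2673, -0.8018, 0.5345, 0.0000)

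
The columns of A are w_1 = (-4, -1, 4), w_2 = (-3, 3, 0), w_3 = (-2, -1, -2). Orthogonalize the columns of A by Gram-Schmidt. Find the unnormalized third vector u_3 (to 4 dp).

u_3 = (-1.5439, -1.5439, -1.9298)

q_1 = w_1/‖w_1‖ = (-4, -1, 4)/5.7446 = (-0.6963, -0.1741, 0.6963).
r_{12} = q_1·w_2 = 1.5667.
u_2 = w_2 − 1.5667·q_1 = (-1.9091, 3.2727, -1.0909).
‖u_2‖ = 3.9428, so q_2 = (-0.4842, 0.8301, -0.2767).
r_{13} = q_1·w_3 = 0.1741; r_{23} = q_2·w_3 = 0.6917.
u_3 = w_3 − 0.1741·q_1 − 0.6917·q_2 = (-1.5439, -1.5439, -1.9298).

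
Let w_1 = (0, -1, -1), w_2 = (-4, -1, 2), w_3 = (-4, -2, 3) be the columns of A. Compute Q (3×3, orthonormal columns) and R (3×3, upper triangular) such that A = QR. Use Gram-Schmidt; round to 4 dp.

w_1 = (0, -1, -1); ‖w_1‖ = 1.4142, so e_1 = (0.0000, -0.7071, -0.7071).
e_1·w_2 = 0.0000·(-4) + (-0.7071)·(-1) + (-0.7071)·2 = -0.7071.
u_2 = w_2 + 0.7071·e_1 = (-4.0000, -1.5000, 1.5000).
‖u_2‖ = 4.5277, so e_2 = (-0.8835, -0.3313, 0.3313).
e_1·w_3 = 0.0000·(-4) + (-0.7071)·(-2) + (-0.7071)·3 = -0.7071; e_2·w_3 = (-0.8835)·(-4) + (-0.3313)·(-2) + 0.3313·3 = 5.1903.
u_3 = w_3 + 0.7071·e_1 − 5.1903·e_2 = (0.5854, -0.7805, 0.7805).
‖u_3‖ = 1.2494, so e_3 = (0.4685, -0.6247, 0.6247).

Q = [[0.0000, -0.8835, 0.4685], [-0.7071, -0.3313, -0.6247], [-0.7071, 0.3313, 0.6247]], R = [[1.4142, -0.7071, -0.7071], [0.0000, 4.5277, 5.1903], [0.0000, 0.0000, 1.2494]]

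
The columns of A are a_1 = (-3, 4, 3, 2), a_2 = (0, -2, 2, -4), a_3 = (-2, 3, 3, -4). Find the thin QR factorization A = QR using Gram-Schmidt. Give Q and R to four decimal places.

Q = [[-0.4867, -0.1708, 0.0984], [0.6489, -0.2049, 0.6887], [0.4867, 0.6034, -0.4427], [0.3244, -0.7515, -0.5657]], R = [[6.1644, -1.6222, 3.0822], [0.0000, 4.6226, 4.5429], [0.0000, 0.0000, 2.8039]]

a_1 = (-3, 4, 3, 2); ‖a_1‖ = 6.1644, so q_1 = (-0.4867, 0.6489, 0.4867, 0.3244).
q_1·a_2 = (-0.4867)·0 + 0.6489·(-2) + 0.4867·2 + 0.3244·(-4) = -1.6222.
u_2 = a_2 + 1.6222·q_1 = (-0.7895, -0.9474, 2.7895, -3.4737).
‖u_2‖ = 4.6226, so q_2 = (-0.1708, -0.2049, 0.6034, -0.7515).
q_1·a_3 = (-0.4867)·(-2) + 0.6489·3 + 0.4867·3 + 0.3244·(-4) = 3.0822; q_2·a_3 = (-0.1708)·(-2) + (-0.2049)·3 + 0.6034·3 + (-0.7515)·(-4) = 4.5429.
u_3 = a_3 − 3.0822·q_1 − 4.5429·q_2 = (0.2759, 1.9310, -1.2414, -1.5862).
‖u_3‖ = 2.8039, so q_3 = (0.0984, 0.6887, -0.4427, -0.5657).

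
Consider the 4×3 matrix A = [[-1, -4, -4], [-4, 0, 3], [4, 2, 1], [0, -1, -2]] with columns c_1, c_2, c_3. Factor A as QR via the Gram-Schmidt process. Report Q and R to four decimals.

c_1 = (-1, -4, 4, 0); ‖c_1‖ = 5.7446, so q_1 = (-0.1741, -0.6963, 0.6963, 0.0000).
q_1·c_2 = (-0.1741)·(-4) + (-0.6963)·0 + 0.6963·2 + 0.0000·(-1) = 2.0889.
u_2 = c_2 − 2.0889·q_1 = (-3.6364, 1.4545, 0.5455, -1.0000).
‖u_2‖ = 4.0788, so q_2 = (-0.8915, 0.3566, 0.1337, -0.2452).
q_1·c_3 = (-0.1741)·(-4) + (-0.6963)·3 + 0.6963·1 + 0.0000·(-2) = -0.6963; q_2·c_3 = (-0.8915)·(-4) + 0.3566·3 + 0.1337·1 + (-0.2452)·(-2) = 5.2601.
u_3 = c_3 + 0.6963·q_1 − 5.2601·q_2 = (0.5683, 0.6393, 0.7814, -0.7104).
‖u_3‖ = 1.3590, so q_3 = (0.4182, 0.4704, 0.5750, -0.5227).

Q = [[-0.1741, -0.8915, 0.4182], [-0.6963, 0.3566, 0.4704], [0.6963, 0.1337, 0.5750], [0.0000, -0.2452, -0.5227]], R = [[5.7446, 2.0889, -0.6963], [0.0000, 4.0788, 5.2601], [0.0000, 0.0000, 1.3590]]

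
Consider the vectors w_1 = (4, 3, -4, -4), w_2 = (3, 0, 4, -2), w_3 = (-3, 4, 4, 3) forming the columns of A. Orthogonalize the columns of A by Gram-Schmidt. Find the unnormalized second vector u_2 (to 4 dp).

w_1 = (4, 3, -4, -4); ‖w_1‖ = 7.5498, so q_1 = (0.5298, 0.3974, -0.5298, -0.5298).
q_1·w_2 = 0.5298·3 + 0.3974·0 + (-0.5298)·4 + (-0.5298)·(-2) = 0.5298.
u_2 = w_2 − 0.5298·q_1 = (2.7193, -0.2105, 4.2807, -1.7193).

u_2 = (2.7193, -0.2105, 4.2807, -1.7193)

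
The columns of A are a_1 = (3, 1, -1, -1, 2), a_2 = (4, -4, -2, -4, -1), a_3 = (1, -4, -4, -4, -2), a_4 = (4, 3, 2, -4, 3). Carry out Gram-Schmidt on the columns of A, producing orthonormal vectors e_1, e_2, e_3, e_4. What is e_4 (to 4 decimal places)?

a_1 = (3, 1, -1, -1, 2); ‖a_1‖ = 4.0000, so e_1 = (0.7500, 0.2500, -0.2500, -0.2500, 0.5000).
e_1·a_2 = 0.7500·4 + 0.2500·(-4) + (-0.2500)·(-2) + (-0.2500)·(-4) + 0.5000·(-1) = 3.0000.
u_2 = a_2 − 3.0000·e_1 = (1.7500, -4.7500, -1.2500, -3.2500, -2.5000).
‖u_2‖ = 6.6332, so e_2 = (0.2638, -0.7161, -0.1884, -0.4900, -0.3769).
e_1·a_3 = 0.7500·1 + 0.2500·(-4) + (-0.2500)·(-4) + (-0.2500)·(-4) + 0.5000·(-2) = 0.7500; e_2·a_3 = 0.2638·1 + (-0.7161)·(-4) + (-0.1884)·(-4) + (-0.4900)·(-4) + (-0.3769)·(-2) = 6.5956.
u_3 = a_3 − 0.7500·e_1 − 6.5956·e_2 = (-1.3026, 0.5355, -2.5696, -0.5810, 0.1108).
‖u_3‖ = 2.9893, so e_3 = (-0.4357, 0.1791, -0.8596, -0.1943, 0.0371).
e_1·a_4 = 0.7500·4 + 0.2500·3 + (-0.2500)·2 + (-0.2500)·(-4) + 0.5000·3 = 5.7500; e_2·a_4 = 0.2638·4 + (-0.7161)·3 + (-0.1884)·2 + (-0.4900)·(-4) + (-0.3769)·3 = -0.6407; e_3·a_4 = (-0.4357)·4 + 0.1791·3 + (-0.8596)·2 + (-0.1943)·(-4) + 0.0371·3 = -2.0361.
u_4 = a_4 − 5.7500·e_1 + 0.6407·e_2 + 2.0361·e_3 = (-1.0307, 1.4684, 1.5665, -3.2721, -0.0410).
‖u_4‖ = 4.0474, so e_4 = (-0.2547, 0.3628, 0.3870, -0.8085, -0.0101).

e_4 = (-0.2547, 0.3628, 0.3870, -0.8085, -0.0101)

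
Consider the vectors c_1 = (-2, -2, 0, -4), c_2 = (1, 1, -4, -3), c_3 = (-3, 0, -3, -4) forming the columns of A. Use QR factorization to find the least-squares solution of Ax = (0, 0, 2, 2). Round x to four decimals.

x = (-0.1424, -0.4383, -0.0489)

c_1 = (-2, -2, 0, -4); ‖c_1‖ = 4.8990, so e_1 = (-0.4082, -0.4082, 0.0000, -0.8165).
e_1·c_2 = (-0.4082)·1 + (-0.4082)·1 + 0.0000·(-4) + (-0.8165)·(-3) = 1.6330.
u_2 = c_2 − 1.6330·e_1 = (1.6667, 1.6667, -4.0000, -1.6667).
‖u_2‖ = 4.9329, so e_2 = (0.3379, 0.3379, -0.8109, -0.3379).
e_1·c_3 = (-0.4082)·(-3) + (-0.4082)·0 + 0.0000·(-3) + (-0.8165)·(-4) = 4.4907; e_2·c_3 = 0.3379·(-3) + 0.3379·0 + (-0.8109)·(-3) + (-0.3379)·(-4) = 2.7705.
u_3 = c_3 − 4.4907·e_1 − 2.7705·e_2 = (-2.1027, 0.8973, -0.7534, 0.6027).
‖u_3‖ = 2.4814, so e_3 = (-0.8474, 0.3616, -0.3036, 0.2429).
Qᵀb = (-1.6330, -2.2975, -0.1214).
Back-substitute: x_3 = -0.1214/2.4814 = -0.0489.
x_2 = (-2.2975 − 2.7705·(-0.0489))/4.9329 = -0.4383.
x_1 = (-1.6330 − 1.6330·(-0.4383) − 4.4907·(-0.0489))/4.8990 = -0.1424.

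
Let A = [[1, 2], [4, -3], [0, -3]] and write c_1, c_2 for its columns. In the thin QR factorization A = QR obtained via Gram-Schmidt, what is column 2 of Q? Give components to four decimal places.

e_2 = (0.6447, -0.1612, -0.7473)

c_1 = (1, 4, 0); ‖c_1‖ = 4.1231, so e_1 = (0.2425, 0.9701, 0.0000).
e_1·c_2 = 0.2425·2 + 0.9701·(-3) + 0.0000·(-3) = -2.4254.
u_2 = c_2 + 2.4254·e_1 = (2.5882, -0.6471, -3.0000).
‖u_2‖ = 4.0147, so e_2 = (0.6447, -0.1612, -0.7473).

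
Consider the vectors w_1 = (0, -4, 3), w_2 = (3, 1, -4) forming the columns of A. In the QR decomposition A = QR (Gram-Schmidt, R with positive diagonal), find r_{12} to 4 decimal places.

w_1 = (0, -4, 3); ‖w_1‖ = 5.0000, so q_1 = (0.0000, -0.8000, 0.6000).
r_{12} = q_1·w_2 = -3.2000.

r_{12} = -3.2000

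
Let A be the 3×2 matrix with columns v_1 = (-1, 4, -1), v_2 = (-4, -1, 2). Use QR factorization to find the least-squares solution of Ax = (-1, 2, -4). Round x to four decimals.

v_1 = (-1, 4, -1); ‖v_1‖ = 4.2426, so q_1 = (-0.2357, 0.9428, -0.2357).
q_1·v_2 = (-0.2357)·(-4) + 0.9428·(-1) + (-0.2357)·2 = -0.4714.
u_2 = v_2 + 0.4714·q_1 = (-4.1111, -0.5556, 1.8889).
‖u_2‖ = 4.5583, so q_2 = (-0.9019, -0.1219, 0.4144).
Qᵀb = (3.0641, -0.9994).
Back-substitute: x_2 = -0.9994/4.5583 = -0.2193.
x_1 = (3.0641 + 0.4714·(-0.2193))/4.2426 = 0.6979.

x = (0.6979, -0.2193)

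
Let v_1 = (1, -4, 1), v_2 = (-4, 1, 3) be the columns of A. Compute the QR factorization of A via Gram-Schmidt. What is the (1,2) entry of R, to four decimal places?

v_1 = (1, -4, 1); ‖v_1‖ = 4.2426, so e_1 = (0.2357, -0.9428, 0.2357).
r_{12} = e_1·v_2 = -1.1785.

r_{12} = -1.1785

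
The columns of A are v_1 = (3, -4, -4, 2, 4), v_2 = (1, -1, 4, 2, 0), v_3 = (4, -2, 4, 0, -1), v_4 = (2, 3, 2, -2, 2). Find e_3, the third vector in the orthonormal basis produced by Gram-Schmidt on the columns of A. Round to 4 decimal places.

e_1 = v_1/‖v_1‖ = (3, -4, -4, 2, 4)/7.8102 = (0.3841, -0.5121, -0.5121, 0.2561, 0.5121).
r_{12} = e_1·v_2 = -0.6402.
u_2 = v_2 + 0.6402·e_1 = (1.2459, -1.3279, 3.6721, 2.1639, 0.3279).
‖u_2‖ = 4.6465, so e_2 = (0.2681, -0.2858, 0.7903, 0.4657, 0.0706).
r_{13} = e_1·v_3 = 0.0000; r_{23} = e_2·v_3 = 4.7347.
u_3 = v_3 + 0.0000·e_1 − 4.7347·e_2 = (2.7304, -0.6469, 0.2582, -2.2050, -1.3341).
‖u_3‖ = 3.8187, so e_3 = (0.7150, -0.1694, 0.0676, -0.5774, -0.3494).

e_3 = (0.7150, -0.1694, 0.0676, -0.5774, -0.3494)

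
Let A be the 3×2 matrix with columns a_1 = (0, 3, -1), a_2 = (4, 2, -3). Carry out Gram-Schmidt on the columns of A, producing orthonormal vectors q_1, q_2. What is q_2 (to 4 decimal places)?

q_1 = a_1/‖a_1‖ = (0, 3, -1)/3.1623 = (0.0000, 0.9487, -0.3162).
r_{12} = q_1·a_2 = 2.8460.
u_2 = a_2 − 2.8460·q_1 = (4.0000, -0.7000, -2.1000).
‖u_2‖ = 4.5717, so q_2 = (0.8750, -0.1531, -0.4594).

q_2 = (0.8750, -0.1531, -0.4594)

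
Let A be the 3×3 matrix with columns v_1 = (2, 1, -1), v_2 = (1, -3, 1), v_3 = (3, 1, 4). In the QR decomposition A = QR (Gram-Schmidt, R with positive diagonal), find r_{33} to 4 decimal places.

v_1 = (2, 1, -1); ‖v_1‖ = 2.4495, so e_1 = (0.8165, 0.4082, -0.4082).
e_1·v_2 = 0.8165·1 + 0.4082·(-3) + (-0.4082)·1 = -0.8165.
u_2 = v_2 + 0.8165·e_1 = (1.6667, -2.6667, 0.6667).
‖u_2‖ = 3.2146, so e_2 = (0.5185, -0.8296, 0.2074).
e_1·v_3 = 0.8165·3 + 0.4082·1 + (-0.4082)·4 = 1.2247; e_2·v_3 = 0.5185·3 + (-0.8296)·1 + 0.2074·4 = 1.5554.
u_3 = v_3 − 1.2247·e_1 − 1.5554·e_2 = (1.1935, 1.7903, 4.1774).
r_{33} = ‖u_3‖ = 4.6990.

r_{33} = 4.6990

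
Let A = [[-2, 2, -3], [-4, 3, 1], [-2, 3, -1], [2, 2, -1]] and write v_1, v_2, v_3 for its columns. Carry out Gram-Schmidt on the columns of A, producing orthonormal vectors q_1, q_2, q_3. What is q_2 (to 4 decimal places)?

v_1 = (-2, -4, -2, 2); ‖v_1‖ = 5.2915, so q_1 = (-0.3780, -0.7559, -0.3780, 0.3780).
q_1·v_2 = (-0.3780)·2 + (-0.7559)·3 + (-0.3780)·3 + 0.3780·2 = -3.4017.
u_2 = v_2 + 3.4017·q_1 = (0.7143, 0.4286, 1.7143, 3.2857).
‖u_2‖ = 3.7985, so q_2 = (0.1880, 0.1128, 0.4513, 0.8650).

q_2 = (0.1880, 0.1128, 0.4513, 0.8650)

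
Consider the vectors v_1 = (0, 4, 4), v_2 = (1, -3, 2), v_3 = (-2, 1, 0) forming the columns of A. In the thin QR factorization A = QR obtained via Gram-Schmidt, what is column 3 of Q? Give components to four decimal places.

v_1 = (0, 4, 4); ‖v_1‖ = 5.6569, so e_1 = (0.0000, 0.7071, 0.7071).
e_1·v_2 = 0.0000·1 + 0.7071·(-3) + 0.7071·2 = -0.7071.
u_2 = v_2 + 0.7071·e_1 = (1.0000, -2.5000, 2.5000).
‖u_2‖ = 3.6742, so e_2 = (0.2722, -0.6804, 0.6804).
e_1·v_3 = 0.0000·(-2) + 0.7071·1 + 0.7071·0 = 0.7071; e_2·v_3 = 0.2722·(-2) + (-0.6804)·1 + 0.6804·0 = -1.2247.
u_3 = v_3 − 0.7071·e_1 + 1.2247·e_2 = (-1.6667, -0.3333, 0.3333).
‖u_3‖ = 1.7321, so e_3 = (-0.9623, -0.1925, 0.1925).

e_3 = (-0.9623, -0.1925, 0.1925)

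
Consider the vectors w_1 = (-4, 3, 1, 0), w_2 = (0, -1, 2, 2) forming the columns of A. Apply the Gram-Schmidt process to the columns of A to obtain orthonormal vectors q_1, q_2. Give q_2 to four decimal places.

q_2 = (-0.0514, -0.2955, 0.6809, 0.6681)

w_1 = (-4, 3, 1, 0); ‖w_1‖ = 5.0990, so q_1 = (-0.7845, 0.5883, 0.1961, 0.0000).
q_1·w_2 = (-0.7845)·0 + 0.5883·(-1) + 0.1961·2 + 0.0000·2 = -0.1961.
u_2 = w_2 + 0.1961·q_1 = (-0.1538, -0.8846, 2.0385, 2.0000).
‖u_2‖ = 2.9936, so q_2 = (-0.0514, -0.2955, 0.6809, 0.6681).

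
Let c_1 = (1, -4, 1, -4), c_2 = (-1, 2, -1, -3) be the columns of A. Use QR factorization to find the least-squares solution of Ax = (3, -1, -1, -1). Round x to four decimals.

x = (0.3004, -0.1067)

c_1 = (1, -4, 1, -4); ‖c_1‖ = 5.8310, so q_1 = (0.1715, -0.6860, 0.1715, -0.6860).
q_1·c_2 = 0.1715·(-1) + (-0.6860)·2 + 0.1715·(-1) + (-0.6860)·(-3) = 0.3430.
u_2 = c_2 − 0.3430·q_1 = (-1.0588, 2.2353, -1.0588, -2.7647).
‖u_2‖ = 3.8578, so q_2 = (-0.2745, 0.5794, -0.2745, -0.7167).
Qᵀb = (1.7150, -0.4117).
Back-substitute: x_2 = -0.4117/3.8578 = -0.1067.
x_1 = (1.7150 − 0.3430·(-0.1067))/5.8310 = 0.3004.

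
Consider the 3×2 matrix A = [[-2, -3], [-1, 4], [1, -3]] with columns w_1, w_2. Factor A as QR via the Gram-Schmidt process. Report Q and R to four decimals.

w_1 = (-2, -1, 1); ‖w_1‖ = 2.4495, so q_1 = (-0.8165, -0.4082, 0.4082).
q_1·w_2 = (-0.8165)·(-3) + (-0.4082)·4 + 0.4082·(-3) = -0.4082.
u_2 = w_2 + 0.4082·q_1 = (-3.3333, 3.8333, -2.8333).
‖u_2‖ = 5.8166, so q_2 = (-0.5731, 0.6590, -0.4871).

Q = [[-0.8165, -0.5731], [-0.4082, 0.6590], [0.4082, -0.4871]], R = [[2.4495, -0.4082], [0.0000, 5.8166]]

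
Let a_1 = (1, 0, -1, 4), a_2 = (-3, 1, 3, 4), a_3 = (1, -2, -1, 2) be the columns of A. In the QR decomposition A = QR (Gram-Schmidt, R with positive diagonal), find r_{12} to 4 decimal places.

a_1 = (1, 0, -1, 4); ‖a_1‖ = 4.2426, so e_1 = (0.2357, 0.0000, -0.2357, 0.9428).
r_{12} = e_1·a_2 = 2.3570.

r_{12} = 2.3570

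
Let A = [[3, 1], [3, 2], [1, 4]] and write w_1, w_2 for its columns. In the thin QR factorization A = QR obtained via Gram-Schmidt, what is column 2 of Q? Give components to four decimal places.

e_2 = (-0.3025, -0.0151, 0.9530)

w_1 = (3, 3, 1); ‖w_1‖ = 4.3589, so e_1 = (0.6882, 0.6882, 0.2294).
e_1·w_2 = 0.6882·1 + 0.6882·2 + 0.2294·4 = 2.9824.
u_2 = w_2 − 2.9824·e_1 = (-1.0526, -0.0526, 3.3158).
‖u_2‖ = 3.4793, so e_2 = (-0.3025, -0.0151, 0.9530).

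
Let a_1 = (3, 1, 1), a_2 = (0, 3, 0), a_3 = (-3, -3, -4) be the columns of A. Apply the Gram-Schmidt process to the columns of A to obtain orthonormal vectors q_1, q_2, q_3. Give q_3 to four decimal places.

q_3 = (0.3162, 0.0000, -0.9487)

a_1 = (3, 1, 1); ‖a_1‖ = 3.3166, so q_1 = (0.9045, 0.3015, 0.3015).
q_1·a_2 = 0.9045·0 + 0.3015·3 + 0.3015·0 = 0.9045.
u_2 = a_2 − 0.9045·q_1 = (-0.8182, 2.7273, -0.2727).
‖u_2‖ = 2.8604, so q_2 = (-0.2860, 0.9535, -0.0953).
q_1·a_3 = 0.9045·(-3) + 0.3015·(-3) + 0.3015·(-4) = -4.8242; q_2·a_3 = (-0.2860)·(-3) + 0.9535·(-3) + (-0.0953)·(-4) = -1.6209.
u_3 = a_3 + 4.8242·q_1 + 1.6209·q_2 = (0.9000, 0.0000, -2.7000).
‖u_3‖ = 2.8460, so q_3 = (0.3162, 0.0000, -0.9487).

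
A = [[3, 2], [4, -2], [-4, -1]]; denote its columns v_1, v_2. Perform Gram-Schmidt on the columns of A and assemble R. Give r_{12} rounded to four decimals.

v_1 = (3, 4, -4); ‖v_1‖ = 6.4031, so e_1 = (0.4685, 0.6247, -0.6247).
r_{12} = e_1·v_2 = 0.3123.

r_{12} = 0.3123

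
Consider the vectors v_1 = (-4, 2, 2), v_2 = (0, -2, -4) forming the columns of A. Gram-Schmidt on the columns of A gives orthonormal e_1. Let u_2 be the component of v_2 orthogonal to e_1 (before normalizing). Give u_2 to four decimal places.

e_1 = v_1/‖v_1‖ = (-4, 2, 2)/4.8990 = (-0.8165, 0.4082, 0.4082).
r_{12} = e_1·v_2 = -2.4495.
u_2 = v_2 + 2.4495·e_1 = (-2.0000, -1.0000, -3.0000).

u_2 = (-2.0000, -1.0000, -3.0000)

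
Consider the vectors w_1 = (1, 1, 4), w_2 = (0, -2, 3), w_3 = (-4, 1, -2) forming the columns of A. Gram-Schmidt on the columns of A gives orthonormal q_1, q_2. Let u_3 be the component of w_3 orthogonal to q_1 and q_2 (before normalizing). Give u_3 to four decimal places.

w_1 = (1, 1, 4); ‖w_1‖ = 4.2426, so q_1 = (0.2357, 0.2357, 0.9428).
q_1·w_2 = 0.2357·0 + 0.2357·(-2) + 0.9428·3 = 2.3570.
u_2 = w_2 − 2.3570·q_1 = (-0.5556, -2.5556, 0.7778).
‖u_2‖ = 2.7285, so q_2 = (-0.2036, -0.9366, 0.2851).
q_1·w_3 = 0.2357·(-4) + 0.2357·1 + 0.9428·(-2) = -2.5927; q_2·w_3 = (-0.2036)·(-4) + (-0.9366)·1 + 0.2851·(-2) = -0.6923.
u_3 = w_3 + 2.5927·q_1 + 0.6923·q_2 = (-3.5299, 0.9627, 0.6418).

u_3 = (-3.5299, 0.9627, 0.6418)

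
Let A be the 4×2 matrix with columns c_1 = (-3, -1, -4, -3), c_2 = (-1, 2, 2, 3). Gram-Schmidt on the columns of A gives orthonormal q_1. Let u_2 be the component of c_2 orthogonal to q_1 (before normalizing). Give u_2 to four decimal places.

c_1 = (-3, -1, -4, -3); ‖c_1‖ = 5.9161, so q_1 = (-0.5071, -0.1690, -0.6761, -0.5071).
q_1·c_2 = (-0.5071)·(-1) + (-0.1690)·2 + (-0.6761)·2 + (-0.5071)·3 = -2.7045.
u_2 = c_2 + 2.7045·q_1 = (-2.3714, 1.5429, 0.1714, 1.6286).

u_2 = (-2.3714, 1.5429, 0.1714, 1.6286)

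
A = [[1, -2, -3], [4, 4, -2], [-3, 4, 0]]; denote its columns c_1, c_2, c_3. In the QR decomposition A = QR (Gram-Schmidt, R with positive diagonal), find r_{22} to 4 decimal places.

c_1 = (1, 4, -3); ‖c_1‖ = 5.0990, so e_1 = (0.1961, 0.7845, -0.5883).
e_1·c_2 = 0.1961·(-2) + 0.7845·4 + (-0.5883)·4 = 0.3922.
u_2 = c_2 − 0.3922·e_1 = (-2.0769, 3.6923, 4.2308).
r_{22} = ‖u_2‖ = 5.9872.

r_{22} = 5.9872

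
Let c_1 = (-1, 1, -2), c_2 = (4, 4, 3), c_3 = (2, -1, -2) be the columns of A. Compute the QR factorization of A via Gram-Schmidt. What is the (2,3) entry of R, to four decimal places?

e_1 = c_1/‖c_1‖ = (-1, 1, -2)/2.4495 = (-0.4082, 0.4082, -0.8165).
r_{12} = e_1·c_2 = -2.4495.
u_2 = c_2 + 2.4495·e_1 = (3.0000, 5.0000, 1.0000).
‖u_2‖ = 5.9161, so e_2 = (0.5071, 0.8452, 0.1690).
r_{23} = e_2·c_3 = -0.1690.

r_{23} = -0.1690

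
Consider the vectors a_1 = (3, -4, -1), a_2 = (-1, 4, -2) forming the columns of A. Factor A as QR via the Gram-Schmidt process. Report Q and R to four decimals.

Q = [[0.5883, 0.3058], [-0.7845, 0.4404], [-0.1961, -0.8441]], R = [[5.0990, -3.3340], [0.0000, 3.1440]]

a_1 = (3, -4, -1); ‖a_1‖ = 5.0990, so e_1 = (0.5883, -0.7845, -0.1961).
e_1·a_2 = 0.5883·(-1) + (-0.7845)·4 + (-0.1961)·(-2) = -3.3340.
u_2 = a_2 + 3.3340·e_1 = (0.9615, 1.3846, -2.6538).
‖u_2‖ = 3.1440, so e_2 = (0.3058, 0.4404, -0.8441).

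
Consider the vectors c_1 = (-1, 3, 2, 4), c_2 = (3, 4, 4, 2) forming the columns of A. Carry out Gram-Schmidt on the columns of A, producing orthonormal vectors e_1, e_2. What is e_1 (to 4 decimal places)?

c_1 = (-1, 3, 2, 4); ‖c_1‖ = 5.4772, so e_1 = (-0.1826, 0.5477, 0.3651, 0.7303).

e_1 = (-0.1826, 0.5477, 0.3651, 0.7303)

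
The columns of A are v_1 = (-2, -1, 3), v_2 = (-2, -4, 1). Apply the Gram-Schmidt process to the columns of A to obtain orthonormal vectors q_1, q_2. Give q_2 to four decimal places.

q_1 = v_1/‖v_1‖ = (-2, -1, 3)/3.7417 = (-0.5345, -0.2673, 0.8018).
r_{12} = q_1·v_2 = 2.9399.
u_2 = v_2 − 2.9399·q_1 = (-0.4286, -3.2143, -1.3571).
‖u_2‖ = 3.5153, so q_2 = (-0.1219, -0.9144, -0.3861).

q_2 = (-0.1219, -0.9144, -0.3861)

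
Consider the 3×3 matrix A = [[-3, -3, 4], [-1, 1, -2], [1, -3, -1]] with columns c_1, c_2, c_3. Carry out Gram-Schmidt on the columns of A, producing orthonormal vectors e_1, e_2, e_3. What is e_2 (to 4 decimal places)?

e_2 = (-0.4001, 0.3556, -0.8447)

e_1 = c_1/‖c_1‖ = (-3, -1, 1)/3.3166 = (-0.9045, -0.3015, 0.3015).
r_{12} = e_1·c_2 = 1.5076.
u_2 = c_2 − 1.5076·e_1 = (-1.6364, 1.4545, -3.4545).
‖u_2‖ = 4.0899, so e_2 = (-0.4001, 0.3556, -0.8447).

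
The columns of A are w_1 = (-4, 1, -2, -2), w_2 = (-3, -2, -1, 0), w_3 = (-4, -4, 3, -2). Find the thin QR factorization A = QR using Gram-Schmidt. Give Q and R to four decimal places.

e_1 = w_1/‖w_1‖ = (-4, 1, -2, -2)/5.0000 = (-0.8000, 0.2000, -0.4000, -0.4000).
r_{12} = e_1·w_2 = 2.4000.
u_2 = w_2 − 2.4000·e_1 = (-1.0800, -2.4800, -0.0400, 0.9600).
‖u_2‖ = 2.8705, so e_2 = (-0.3762, -0.8639, -0.0139, 0.3344).
r_{13} = e_1·w_3 = 2.0000; r_{23} = e_2·w_3 = 4.2501.
u_3 = w_3 − 2.0000·e_1 − 4.2501·e_2 = (-0.8010, -0.7282, 3.8592, -2.6214).
‖u_3‖ = 4.7892, so e_3 = (-0.1672, -0.1520, 0.8058, -0.5473).

Q = [[-0.8000, -0.3762, -0.1672], [0.2000, -0.8639, -0.1520], [-0.4000, -0.0139, 0.8058], [-0.4000, 0.3344, -0.5473]], R = [[5.0000, 2.4000, 2.0000], [0.0000, 2.8705, 4.2501], [0.0000, 0.0000, 4.7892]]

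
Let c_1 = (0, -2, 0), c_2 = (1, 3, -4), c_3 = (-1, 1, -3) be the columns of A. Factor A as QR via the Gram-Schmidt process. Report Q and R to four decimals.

Q = [[0.0000, 0.2425, -0.9701], [-1.0000, 0.0000, 0.0000], [0.0000, -0.9701, -0.2425]], R = [[2.0000, -3.0000, -1.0000], [0.0000, 4.1231, 2.6679], [0.0000, 0.0000, 1.6977]]

e_1 = c_1/‖c_1‖ = (0, -2, 0)/2.0000 = (0.0000, -1.0000, 0.0000).
r_{12} = e_1·c_2 = -3.0000.
u_2 = c_2 + 3.0000·e_1 = (1.0000, 0.0000, -4.0000).
‖u_2‖ = 4.1231, so e_2 = (0.2425, 0.0000, -0.9701).
r_{13} = e_1·c_3 = -1.0000; r_{23} = e_2·c_3 = 2.6679.
u_3 = c_3 + 1.0000·e_1 − 2.6679·e_2 = (-1.6471, 0.0000, -0.4118).
‖u_3‖ = 1.6977, so e_3 = (-0.9701, 0.0000, -0.2425).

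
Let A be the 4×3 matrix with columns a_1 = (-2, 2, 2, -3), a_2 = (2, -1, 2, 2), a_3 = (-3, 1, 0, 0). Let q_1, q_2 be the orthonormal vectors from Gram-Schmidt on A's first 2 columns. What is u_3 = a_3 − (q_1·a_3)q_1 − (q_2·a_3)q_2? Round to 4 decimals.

u_3 = (-1.7464, 0.1435, 0.3349, 1.4833)

a_1 = (-2, 2, 2, -3); ‖a_1‖ = 4.5826, so q_1 = (-0.4364, 0.4364, 0.4364, -0.6547).
q_1·a_2 = (-0.4364)·2 + 0.4364·(-1) + 0.4364·2 + (-0.6547)·2 = -1.7457.
u_2 = a_2 + 1.7457·q_1 = (1.2381, -0.2381, 2.7619, 0.8571).
‖u_2‖ = 3.1547, so q_2 = (0.3925, -0.0755, 0.8755, 0.2717).
q_1·a_3 = (-0.4364)·(-3) + 0.4364·1 + 0.4364·0 + (-0.6547)·0 = 1.7457; q_2·a_3 = 0.3925·(-3) + (-0.0755)·1 + 0.8755·0 + 0.2717·0 = -1.2528.
u_3 = a_3 − 1.7457·q_1 + 1.2528·q_2 = (-1.7464, 0.1435, 0.3349, 1.4833).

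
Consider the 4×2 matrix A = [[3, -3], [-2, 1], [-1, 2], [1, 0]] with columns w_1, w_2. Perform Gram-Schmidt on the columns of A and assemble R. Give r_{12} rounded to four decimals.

w_1 = (3, -2, -1, 1); ‖w_1‖ = 3.8730, so e_1 = (0.7746, -0.5164, -0.2582, 0.2582).
r_{12} = e_1·w_2 = -3.3566.

r_{12} = -3.3566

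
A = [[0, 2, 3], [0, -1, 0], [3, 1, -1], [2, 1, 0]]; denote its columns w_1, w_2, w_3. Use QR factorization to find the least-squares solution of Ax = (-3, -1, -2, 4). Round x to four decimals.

x = (-0.3033, 0.5492, -1.0656)

w_1 = (0, 0, 3, 2); ‖w_1‖ = 3.6056, so e_1 = (0.0000, 0.0000, 0.8321, 0.5547).
e_1·w_2 = 0.0000·2 + 0.0000·(-1) + 0.8321·1 + 0.5547·1 = 1.3868.
u_2 = w_2 − 1.3868·e_1 = (2.0000, -1.0000, -0.1538, 0.2308).
‖u_2‖ = 2.2532, so e_2 = (0.8876, -0.4438, -0.0683, 0.1024).
e_1·w_3 = 0.0000·3 + 0.0000·0 + 0.8321·(-1) + 0.5547·0 = -0.8321; e_2·w_3 = 0.8876·3 + (-0.4438)·0 + (-0.0683)·(-1) + 0.1024·0 = 2.7312.
u_3 = w_3 + 0.8321·e_1 − 2.7312·e_2 = (0.5758, 1.2121, -0.1212, 0.1818).
‖u_3‖ = 1.3596, so e_3 = (0.4235, 0.8915, -0.0892, 0.1337).
Qᵀb = (0.5547, -1.6728, -1.4487).
Back-substitute: x_3 = -1.4487/1.3596 = -1.0656.
x_2 = (-1.6728 − 2.7312·(-1.0656))/2.2532 = 0.5492.
x_1 = (0.5547 − 1.3868·0.5492 + 0.8321·(-1.0656))/3.6056 = -0.3033.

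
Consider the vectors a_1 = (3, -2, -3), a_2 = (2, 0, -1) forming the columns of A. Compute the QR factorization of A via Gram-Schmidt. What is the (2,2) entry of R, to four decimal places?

r_{22} = 1.1481

a_1 = (3, -2, -3); ‖a_1‖ = 4.6904, so q_1 = (0.6396, -0.4264, -0.6396).
q_1·a_2 = 0.6396·2 + (-0.4264)·0 + (-0.6396)·(-1) = 1.9188.
u_2 = a_2 − 1.9188·q_1 = (0.7727, 0.8182, 0.2273).
r_{22} = ‖u_2‖ = 1.1481.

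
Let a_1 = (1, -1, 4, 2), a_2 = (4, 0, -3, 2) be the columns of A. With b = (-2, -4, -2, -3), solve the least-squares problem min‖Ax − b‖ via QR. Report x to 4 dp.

x = (-0.6109, -0.3601)

a_1 = (1, -1, 4, 2); ‖a_1‖ = 4.6904, so q_1 = (0.2132, -0.2132, 0.8528, 0.4264).
q_1·a_2 = 0.2132·4 + (-0.2132)·0 + 0.8528·(-3) + 0.4264·2 = -0.8528.
u_2 = a_2 + 0.8528·q_1 = (4.1818, -0.1818, -2.2727, 2.3636).
‖u_2‖ = 5.3172, so q_2 = (0.7865, -0.0342, -0.4274, 0.4445).
Qᵀb = (-2.5584, -1.9149).
Back-substitute: x_2 = -1.9149/5.3172 = -0.3601.
x_1 = (-2.5584 + 0.8528·(-0.3601))/4.6904 = -0.6109.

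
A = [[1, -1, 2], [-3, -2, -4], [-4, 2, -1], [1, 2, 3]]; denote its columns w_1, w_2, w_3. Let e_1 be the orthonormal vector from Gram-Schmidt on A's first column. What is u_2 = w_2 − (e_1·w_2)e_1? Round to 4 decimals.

u_2 = (-0.9630, -2.1111, 1.8519, 2.0370)

w_1 = (1, -3, -4, 1); ‖w_1‖ = 5.1962, so e_1 = (0.1925, -0.5774, -0.7698, 0.1925).
e_1·w_2 = 0.1925·(-1) + (-0.5774)·(-2) + (-0.7698)·2 + 0.1925·2 = -0.1925.
u_2 = w_2 + 0.1925·e_1 = (-0.9630, -2.1111, 1.8519, 2.0370).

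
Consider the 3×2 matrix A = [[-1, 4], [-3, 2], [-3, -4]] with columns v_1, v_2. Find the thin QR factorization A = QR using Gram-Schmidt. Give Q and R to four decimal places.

v_1 = (-1, -3, -3); ‖v_1‖ = 4.3589, so e_1 = (-0.2294, -0.6882, -0.6882).
e_1·v_2 = (-0.2294)·4 + (-0.6882)·2 + (-0.6882)·(-4) = 0.4588.
u_2 = v_2 − 0.4588·e_1 = (4.1053, 2.3158, -3.6842).
‖u_2‖ = 5.9824, so e_2 = (0.6862, 0.3871, -0.6158).

Q = [[-0.2294, 0.6862], [-0.6882, 0.3871], [-0.6882, -0.6158]], R = [[4.3589, 0.4588], [0.0000, 5.9824]]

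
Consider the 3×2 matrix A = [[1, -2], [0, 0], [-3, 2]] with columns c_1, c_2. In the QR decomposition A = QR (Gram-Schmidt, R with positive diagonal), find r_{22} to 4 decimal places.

r_{22} = 1.2649

c_1 = (1, 0, -3); ‖c_1‖ = 3.1623, so q_1 = (0.3162, 0.0000, -0.9487).
q_1·c_2 = 0.3162·(-2) + 0.0000·0 + (-0.9487)·2 = -2.5298.
u_2 = c_2 + 2.5298·q_1 = (-1.2000, 0.0000, -0.4000).
r_{22} = ‖u_2‖ = 1.2649.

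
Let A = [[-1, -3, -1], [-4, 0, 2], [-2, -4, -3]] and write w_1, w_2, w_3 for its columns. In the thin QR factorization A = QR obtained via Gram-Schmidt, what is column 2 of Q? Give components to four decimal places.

q_2 = (-0.5646, 0.4777, -0.6731)

q_1 = w_1/‖w_1‖ = (-1, -4, -2)/4.5826 = (-0.2182, -0.8729, -0.4364).
r_{12} = q_1·w_2 = 2.4004.
u_2 = w_2 − 2.4004·q_1 = (-2.4762, 2.0952, -2.9524).
‖u_2‖ = 4.3861, so q_2 = (-0.5646, 0.4777, -0.6731).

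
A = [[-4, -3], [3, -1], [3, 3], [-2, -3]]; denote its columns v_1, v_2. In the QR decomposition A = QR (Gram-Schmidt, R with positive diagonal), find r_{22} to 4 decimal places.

v_1 = (-4, 3, 3, -2); ‖v_1‖ = 6.1644, so q_1 = (-0.6489, 0.4867, 0.4867, -0.3244).
q_1·v_2 = (-0.6489)·(-3) + 0.4867·(-1) + 0.4867·3 + (-0.3244)·(-3) = 3.8933.
u_2 = v_2 − 3.8933·q_1 = (-0.4737, -2.8947, 1.1053, -1.7368).
r_{22} = ‖u_2‖ = 3.5836.

r_{22} = 3.5836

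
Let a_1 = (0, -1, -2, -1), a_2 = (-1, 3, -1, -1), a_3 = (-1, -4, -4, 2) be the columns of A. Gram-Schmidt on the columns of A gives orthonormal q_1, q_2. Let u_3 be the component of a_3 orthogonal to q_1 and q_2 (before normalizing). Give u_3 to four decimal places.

a_1 = (0, -1, -2, -1); ‖a_1‖ = 2.4495, so q_1 = (0.0000, -0.4082, -0.8165, -0.4082).
q_1·a_2 = 0.0000·(-1) + (-0.4082)·3 + (-0.8165)·(-1) + (-0.4082)·(-1) = 0.0000.
u_2 = a_2 − 0.0000·q_1 = (-1.0000, 3.0000, -1.0000, -1.0000).
‖u_2‖ = 3.4641, so q_2 = (-0.2887, 0.8660, -0.2887, -0.2887).
q_1·a_3 = 0.0000·(-1) + (-0.4082)·(-4) + (-0.8165)·(-4) + (-0.4082)·2 = 4.0825; q_2·a_3 = (-0.2887)·(-1) + 0.8660·(-4) + (-0.2887)·(-4) + (-0.2887)·2 = -2.5981.
u_3 = a_3 − 4.0825·q_1 + 2.5981·q_2 = (-1.7500, -0.0833, -1.4167, 2.9167).

u_3 = (-1.7500, -0.0833, -1.4167, 2.9167)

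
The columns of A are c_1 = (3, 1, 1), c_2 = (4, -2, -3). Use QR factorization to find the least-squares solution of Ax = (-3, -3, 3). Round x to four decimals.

c_1 = (3, 1, 1); ‖c_1‖ = 3.3166, so e_1 = (0.9045, 0.3015, 0.3015).
e_1·c_2 = 0.9045·4 + 0.3015·(-2) + 0.3015·(-3) = 2.1106.
u_2 = c_2 − 2.1106·e_1 = (2.0909, -2.6364, -3.6364).
‖u_2‖ = 4.9543, so e_2 = (0.4220, -0.5321, -0.7340).
Qᵀb = (-2.7136, -1.8716).
Back-substitute: x_2 = -1.8716/4.9543 = -0.3778.
x_1 = (-2.7136 − 2.1106·(-0.3778))/3.3166 = -0.5778.

x = (-0.5778, -0.3778)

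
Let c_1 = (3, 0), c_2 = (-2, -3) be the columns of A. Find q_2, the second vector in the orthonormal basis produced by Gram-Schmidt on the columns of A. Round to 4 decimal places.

q_2 = (0.0000, -1.0000)

c_1 = (3, 0); ‖c_1‖ = 3.0000, so q_1 = (1.0000, 0.0000).
q_1·c_2 = 1.0000·(-2) + 0.0000·(-3) = -2.0000.
u_2 = c_2 + 2.0000·q_1 = (0.0000, -3.0000).
‖u_2‖ = 3.0000, so q_2 = (0.0000, -1.0000).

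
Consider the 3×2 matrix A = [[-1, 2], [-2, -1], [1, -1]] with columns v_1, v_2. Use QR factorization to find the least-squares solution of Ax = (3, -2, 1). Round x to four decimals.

x = (0.5429, 1.2571)

e_1 = v_1/‖v_1‖ = (-1, -2, 1)/2.4495 = (-0.4082, -0.8165, 0.4082).
r_{12} = e_1·v_2 = -0.4082.
u_2 = v_2 + 0.4082·e_1 = (1.8333, -1.3333, -0.8333).
‖u_2‖ = 2.4152, so e_2 = (0.7591, -0.5521, -0.3450).
Qᵀb = (0.8165, 3.0363).
Back-substitute: x_2 = 3.0363/2.4152 = 1.2571.
x_1 = (0.8165 + 0.4082·1.2571)/2.4495 = 0.5429.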